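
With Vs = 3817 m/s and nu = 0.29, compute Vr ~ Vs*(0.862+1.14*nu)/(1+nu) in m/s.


Numerator factor = 0.862 + 1.14*0.29 = 1.1926
Denominator = 1 + 0.29 = 1.29
Vr = 3817 * 1.1926 / 1.29 = 3528.8 m/s

3528.8


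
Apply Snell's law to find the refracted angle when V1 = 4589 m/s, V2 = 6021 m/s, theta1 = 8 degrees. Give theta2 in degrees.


sin(theta1) = sin(8 deg) = 0.139173
sin(theta2) = V2/V1 * sin(theta1) = 6021/4589 * 0.139173 = 0.182602
theta2 = arcsin(0.182602) = 10.5214 degrees

10.5214


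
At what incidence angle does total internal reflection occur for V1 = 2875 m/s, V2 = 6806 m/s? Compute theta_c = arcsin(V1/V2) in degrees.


V1/V2 = 2875/6806 = 0.422421
theta_c = arcsin(0.422421) = 24.9876 degrees

24.9876


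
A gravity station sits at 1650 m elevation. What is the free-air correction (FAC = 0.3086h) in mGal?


FAC = 0.3086 * h
= 0.3086 * 1650
= 509.19 mGal

509.19


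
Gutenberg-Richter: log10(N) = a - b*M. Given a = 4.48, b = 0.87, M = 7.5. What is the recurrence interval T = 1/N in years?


log10(N) = 4.48 - 0.87*7.5 = -2.045
N = 10^-2.045 = 0.009016
T = 1/N = 1/0.009016 = 110.9175 years

110.9175


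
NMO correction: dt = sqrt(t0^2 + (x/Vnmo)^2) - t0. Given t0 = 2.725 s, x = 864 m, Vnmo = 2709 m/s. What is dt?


x/Vnmo = 864/2709 = 0.318937
(x/Vnmo)^2 = 0.101721
t0^2 = 7.425625
sqrt(7.425625 + 0.101721) = 2.743601
dt = 2.743601 - 2.725 = 0.018601

0.018601


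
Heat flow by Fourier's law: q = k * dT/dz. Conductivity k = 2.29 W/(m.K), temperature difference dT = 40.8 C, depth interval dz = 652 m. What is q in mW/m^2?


q = k * dT / dz * 1000
= 2.29 * 40.8 / 652 * 1000
= 0.143301 * 1000
= 143.3006 mW/m^2

143.3006


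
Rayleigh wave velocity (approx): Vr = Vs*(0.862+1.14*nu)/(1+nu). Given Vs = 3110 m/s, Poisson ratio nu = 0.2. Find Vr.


Numerator factor = 0.862 + 1.14*0.2 = 1.09
Denominator = 1 + 0.2 = 1.2
Vr = 3110 * 1.09 / 1.2 = 2824.92 m/s

2824.92


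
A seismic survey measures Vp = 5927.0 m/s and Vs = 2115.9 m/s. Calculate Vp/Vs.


Vp/Vs = 5927.0 / 2115.9
= 2.8012

2.8012


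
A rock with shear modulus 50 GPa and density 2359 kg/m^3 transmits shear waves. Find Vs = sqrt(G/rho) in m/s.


Convert G to Pa: G = 50e9 Pa
Compute G/rho = 50e9 / 2359 = 21195421.7889
Vs = sqrt(21195421.7889) = 4603.85 m/s

4603.85


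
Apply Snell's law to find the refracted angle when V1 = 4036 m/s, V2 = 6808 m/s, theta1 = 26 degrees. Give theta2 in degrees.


sin(theta1) = sin(26 deg) = 0.438371
sin(theta2) = V2/V1 * sin(theta1) = 6808/4036 * 0.438371 = 0.739453
theta2 = arcsin(0.739453) = 47.6848 degrees

47.6848


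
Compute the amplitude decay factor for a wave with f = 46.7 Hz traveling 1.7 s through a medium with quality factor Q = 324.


pi*f*t/Q = pi*46.7*1.7/324 = 0.769787
A/A0 = exp(-0.769787) = 0.463112

0.463112


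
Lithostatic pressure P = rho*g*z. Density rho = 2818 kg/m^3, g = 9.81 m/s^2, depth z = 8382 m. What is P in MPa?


P = rho * g * z / 1e6
= 2818 * 9.81 * 8382 / 1e6
= 231716869.56 / 1e6
= 231.7169 MPa

231.7169


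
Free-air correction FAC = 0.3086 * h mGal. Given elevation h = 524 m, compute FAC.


FAC = 0.3086 * h
= 0.3086 * 524
= 161.7064 mGal

161.7064


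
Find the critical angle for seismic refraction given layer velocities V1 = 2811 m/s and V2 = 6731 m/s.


V1/V2 = 2811/6731 = 0.41762
theta_c = arcsin(0.41762) = 24.6844 degrees

24.6844


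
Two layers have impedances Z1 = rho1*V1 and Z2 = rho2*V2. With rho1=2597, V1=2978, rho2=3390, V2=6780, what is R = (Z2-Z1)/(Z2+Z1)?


Z1 = 2597 * 2978 = 7733866
Z2 = 3390 * 6780 = 22984200
R = (22984200 - 7733866) / (22984200 + 7733866) = 15250334 / 30718066 = 0.4965

0.4965


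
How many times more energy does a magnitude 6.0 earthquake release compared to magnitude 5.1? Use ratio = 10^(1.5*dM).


M2 - M1 = 6.0 - 5.1 = 0.9
1.5 * 0.9 = 1.35
ratio = 10^1.35 = 22.39

22.39


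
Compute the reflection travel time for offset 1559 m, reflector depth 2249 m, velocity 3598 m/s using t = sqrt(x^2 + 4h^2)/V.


x^2 + 4h^2 = 1559^2 + 4*2249^2 = 2430481 + 20232004 = 22662485
sqrt(22662485) = 4760.5131
t = 4760.5131 / 3598 = 1.3231 s

1.3231


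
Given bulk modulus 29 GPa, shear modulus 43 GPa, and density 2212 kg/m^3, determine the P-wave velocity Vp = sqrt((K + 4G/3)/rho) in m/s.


First compute the effective modulus:
K + 4G/3 = 29e9 + 4*43e9/3 = 86333333333.33 Pa
Then divide by density:
86333333333.33 / 2212 = 39029535.865 Pa/(kg/m^3)
Take the square root:
Vp = sqrt(39029535.865) = 6247.36 m/s

6247.36


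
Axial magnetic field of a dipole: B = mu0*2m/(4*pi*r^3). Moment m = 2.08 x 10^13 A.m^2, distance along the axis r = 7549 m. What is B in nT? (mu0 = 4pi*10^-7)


m = 2.08 x 10^13 = 20800000000000 A.m^2
2m = 41600000000000 A.m^2
r^3 = 7549^3 = 430197890149
B = (4pi*10^-7) * 41600000000000 / (4*pi * 430197890149) * 1e9
= 52276101.755734 / 5406026125127.71 * 1e9
= 9669.9684 nT

9669.9684


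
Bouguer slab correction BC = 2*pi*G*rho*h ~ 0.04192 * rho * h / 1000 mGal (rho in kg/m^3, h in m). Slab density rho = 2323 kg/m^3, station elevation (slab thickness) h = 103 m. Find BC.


BC = 0.04192 * rho * h / 1000
= 0.04192 * 2323 * 103 / 1000
= 10.0302 mGal

10.0302


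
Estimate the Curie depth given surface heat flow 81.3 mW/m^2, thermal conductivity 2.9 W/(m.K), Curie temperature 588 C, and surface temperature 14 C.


T_Curie - T_surf = 588 - 14 = 574 C
Convert q to W/m^2: 81.3 mW/m^2 = 0.0813 W/m^2
d = 574 * 2.9 / 0.0813 = 20474.78 m

20474.78


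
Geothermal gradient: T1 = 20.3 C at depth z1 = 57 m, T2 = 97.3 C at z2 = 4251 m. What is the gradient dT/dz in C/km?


dT = 97.3 - 20.3 = 77.0 C
dz = 4251 - 57 = 4194 m
gradient = dT/dz * 1000 = 77.0/4194 * 1000 = 18.3596 C/km

18.3596


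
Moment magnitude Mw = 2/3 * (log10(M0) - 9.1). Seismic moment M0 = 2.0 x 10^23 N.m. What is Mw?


log10(M0) = log10(2.0 x 10^23) = 23.301
Mw = 2/3 * (23.301 - 9.1)
= 2/3 * 14.201
= 9.47

9.47


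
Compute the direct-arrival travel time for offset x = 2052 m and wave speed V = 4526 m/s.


t = x / V
= 2052 / 4526
= 0.4534 s

0.4534


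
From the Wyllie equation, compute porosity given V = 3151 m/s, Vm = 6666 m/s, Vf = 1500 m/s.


1/V - 1/Vm = 1/3151 - 1/6666 = 0.00016734
1/Vf - 1/Vm = 1/1500 - 1/6666 = 0.00051665
phi = 0.00016734 / 0.00051665 = 0.3239

0.3239


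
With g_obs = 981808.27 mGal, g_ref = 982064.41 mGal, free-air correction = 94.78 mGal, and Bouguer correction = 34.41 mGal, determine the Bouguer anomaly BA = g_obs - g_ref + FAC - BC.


BA = g_obs - g_ref + FAC - BC
= 981808.27 - 982064.41 + 94.78 - 34.41
= -195.77 mGal

-195.77


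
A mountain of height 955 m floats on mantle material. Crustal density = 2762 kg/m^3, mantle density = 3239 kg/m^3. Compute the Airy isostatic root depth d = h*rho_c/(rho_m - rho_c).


rho_m - rho_c = 3239 - 2762 = 477
d = 955 * 2762 / 477
= 2637710 / 477
= 5529.79 m

5529.79


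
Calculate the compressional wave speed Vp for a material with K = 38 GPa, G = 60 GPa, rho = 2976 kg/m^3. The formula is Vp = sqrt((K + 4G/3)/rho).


First compute the effective modulus:
K + 4G/3 = 38e9 + 4*60e9/3 = 118000000000.0 Pa
Then divide by density:
118000000000.0 / 2976 = 39650537.6344 Pa/(kg/m^3)
Take the square root:
Vp = sqrt(39650537.6344) = 6296.87 m/s

6296.87


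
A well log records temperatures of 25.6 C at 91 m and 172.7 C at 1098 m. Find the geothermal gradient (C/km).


dT = 172.7 - 25.6 = 147.1 C
dz = 1098 - 91 = 1007 m
gradient = dT/dz * 1000 = 147.1/1007 * 1000 = 146.0775 C/km

146.0775


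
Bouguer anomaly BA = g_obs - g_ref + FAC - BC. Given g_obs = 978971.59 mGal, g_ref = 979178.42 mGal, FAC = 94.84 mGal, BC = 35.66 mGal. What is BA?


BA = g_obs - g_ref + FAC - BC
= 978971.59 - 979178.42 + 94.84 - 35.66
= -147.65 mGal

-147.65


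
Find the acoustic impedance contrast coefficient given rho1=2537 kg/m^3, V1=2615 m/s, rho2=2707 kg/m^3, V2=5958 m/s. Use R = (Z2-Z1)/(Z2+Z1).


Z1 = 2537 * 2615 = 6634255
Z2 = 2707 * 5958 = 16128306
R = (16128306 - 6634255) / (16128306 + 6634255) = 9494051 / 22762561 = 0.4171

0.4171


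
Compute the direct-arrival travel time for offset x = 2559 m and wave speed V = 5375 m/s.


t = x / V
= 2559 / 5375
= 0.4761 s

0.4761


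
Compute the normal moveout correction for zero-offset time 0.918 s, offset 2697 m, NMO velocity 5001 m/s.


x/Vnmo = 2697/5001 = 0.539292
(x/Vnmo)^2 = 0.290836
t0^2 = 0.842724
sqrt(0.842724 + 0.290836) = 1.064688
dt = 1.064688 - 0.918 = 0.146688

0.146688


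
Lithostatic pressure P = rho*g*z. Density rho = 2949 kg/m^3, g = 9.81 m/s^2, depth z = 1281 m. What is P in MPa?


P = rho * g * z / 1e6
= 2949 * 9.81 * 1281 / 1e6
= 37058932.89 / 1e6
= 37.0589 MPa

37.0589


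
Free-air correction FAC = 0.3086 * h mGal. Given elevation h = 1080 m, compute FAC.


FAC = 0.3086 * h
= 0.3086 * 1080
= 333.288 mGal

333.288


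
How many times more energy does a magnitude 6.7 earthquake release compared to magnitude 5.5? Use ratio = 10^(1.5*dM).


M2 - M1 = 6.7 - 5.5 = 1.2
1.5 * 1.2 = 1.8
ratio = 10^1.8 = 63.1

63.1


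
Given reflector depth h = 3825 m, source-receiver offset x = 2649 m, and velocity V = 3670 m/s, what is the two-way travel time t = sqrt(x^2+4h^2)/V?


x^2 + 4h^2 = 2649^2 + 4*3825^2 = 7017201 + 58522500 = 65539701
sqrt(65539701) = 8095.6594
t = 8095.6594 / 3670 = 2.2059 s

2.2059


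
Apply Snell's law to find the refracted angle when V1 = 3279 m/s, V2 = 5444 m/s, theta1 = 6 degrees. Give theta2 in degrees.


sin(theta1) = sin(6 deg) = 0.104528
sin(theta2) = V2/V1 * sin(theta1) = 5444/3279 * 0.104528 = 0.173545
theta2 = arcsin(0.173545) = 9.994 degrees

9.994


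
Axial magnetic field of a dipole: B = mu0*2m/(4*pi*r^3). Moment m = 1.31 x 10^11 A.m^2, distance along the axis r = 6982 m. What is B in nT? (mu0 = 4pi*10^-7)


m = 1.31 x 10^11 = 131000000000 A.m^2
2m = 262000000000 A.m^2
r^3 = 6982^3 = 340360798168
B = (4pi*10^-7) * 262000000000 / (4*pi * 340360798168) * 1e9
= 329238.910096 / 4277099932378.19 * 1e9
= 76.9771 nT

76.9771


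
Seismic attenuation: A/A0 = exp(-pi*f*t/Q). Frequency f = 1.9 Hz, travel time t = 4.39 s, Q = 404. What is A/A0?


pi*f*t/Q = pi*1.9*4.39/404 = 0.064861
A/A0 = exp(-0.064861) = 0.937197

0.937197


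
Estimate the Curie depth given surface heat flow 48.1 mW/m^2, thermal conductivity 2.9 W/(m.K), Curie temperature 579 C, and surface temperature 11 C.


T_Curie - T_surf = 579 - 11 = 568 C
Convert q to W/m^2: 48.1 mW/m^2 = 0.0481 W/m^2
d = 568 * 2.9 / 0.0481 = 34245.32 m

34245.32


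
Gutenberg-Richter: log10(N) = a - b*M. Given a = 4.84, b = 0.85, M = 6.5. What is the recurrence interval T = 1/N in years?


log10(N) = 4.84 - 0.85*6.5 = -0.685
N = 10^-0.685 = 0.206538
T = 1/N = 1/0.206538 = 4.8417 years

4.8417


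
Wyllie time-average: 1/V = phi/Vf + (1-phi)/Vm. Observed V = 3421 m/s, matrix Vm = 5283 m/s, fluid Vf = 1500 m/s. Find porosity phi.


1/V - 1/Vm = 1/3421 - 1/5283 = 0.00010303
1/Vf - 1/Vm = 1/1500 - 1/5283 = 0.00047738
phi = 0.00010303 / 0.00047738 = 0.2158

0.2158


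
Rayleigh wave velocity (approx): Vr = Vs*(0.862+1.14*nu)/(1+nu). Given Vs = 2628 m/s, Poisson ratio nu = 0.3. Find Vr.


Numerator factor = 0.862 + 1.14*0.3 = 1.204
Denominator = 1 + 0.3 = 1.3
Vr = 2628 * 1.204 / 1.3 = 2433.93 m/s

2433.93


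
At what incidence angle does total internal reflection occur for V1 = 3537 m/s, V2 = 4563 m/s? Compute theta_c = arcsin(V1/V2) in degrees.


V1/V2 = 3537/4563 = 0.775148
theta_c = arcsin(0.775148) = 50.8184 degrees

50.8184


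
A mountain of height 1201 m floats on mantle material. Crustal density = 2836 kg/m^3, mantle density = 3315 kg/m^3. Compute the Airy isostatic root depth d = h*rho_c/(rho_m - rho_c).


rho_m - rho_c = 3315 - 2836 = 479
d = 1201 * 2836 / 479
= 3406036 / 479
= 7110.72 m

7110.72


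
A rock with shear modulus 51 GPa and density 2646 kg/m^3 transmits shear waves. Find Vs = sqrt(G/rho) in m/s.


Convert G to Pa: G = 51e9 Pa
Compute G/rho = 51e9 / 2646 = 19274376.4172
Vs = sqrt(19274376.4172) = 4390.26 m/s

4390.26


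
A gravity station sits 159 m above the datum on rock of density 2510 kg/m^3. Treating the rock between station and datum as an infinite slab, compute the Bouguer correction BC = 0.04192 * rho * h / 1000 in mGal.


BC = 0.04192 * rho * h / 1000
= 0.04192 * 2510 * 159 / 1000
= 16.7299 mGal

16.7299


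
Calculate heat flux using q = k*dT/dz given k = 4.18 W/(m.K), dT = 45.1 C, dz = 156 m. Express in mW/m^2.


q = k * dT / dz * 1000
= 4.18 * 45.1 / 156 * 1000
= 1.208449 * 1000
= 1208.4487 mW/m^2

1208.4487


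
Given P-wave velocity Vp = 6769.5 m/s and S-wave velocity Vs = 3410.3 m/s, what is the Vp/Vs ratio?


Vp/Vs = 6769.5 / 3410.3
= 1.985

1.985


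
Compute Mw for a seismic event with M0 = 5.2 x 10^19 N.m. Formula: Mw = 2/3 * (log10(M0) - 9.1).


log10(M0) = log10(5.2 x 10^19) = 19.716
Mw = 2/3 * (19.716 - 9.1)
= 2/3 * 10.616
= 7.08

7.08


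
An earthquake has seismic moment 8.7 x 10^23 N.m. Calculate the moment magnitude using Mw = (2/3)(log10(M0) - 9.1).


log10(M0) = log10(8.7 x 10^23) = 23.9395
Mw = 2/3 * (23.9395 - 9.1)
= 2/3 * 14.8395
= 9.89

9.89


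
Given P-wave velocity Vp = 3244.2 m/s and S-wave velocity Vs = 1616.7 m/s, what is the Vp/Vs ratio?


Vp/Vs = 3244.2 / 1616.7
= 2.0067

2.0067


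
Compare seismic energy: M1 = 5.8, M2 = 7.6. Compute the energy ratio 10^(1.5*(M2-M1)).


M2 - M1 = 7.6 - 5.8 = 1.8
1.5 * 1.8 = 2.7
ratio = 10^2.7 = 501.19

501.19


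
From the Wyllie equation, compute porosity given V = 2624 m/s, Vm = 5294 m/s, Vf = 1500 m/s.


1/V - 1/Vm = 1/2624 - 1/5294 = 0.0001922
1/Vf - 1/Vm = 1/1500 - 1/5294 = 0.00047777
phi = 0.0001922 / 0.00047777 = 0.4023

0.4023


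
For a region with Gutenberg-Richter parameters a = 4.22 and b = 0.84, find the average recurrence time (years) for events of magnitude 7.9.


log10(N) = 4.22 - 0.84*7.9 = -2.416
N = 10^-2.416 = 0.003837
T = 1/N = 1/0.003837 = 260.6154 years

260.6154


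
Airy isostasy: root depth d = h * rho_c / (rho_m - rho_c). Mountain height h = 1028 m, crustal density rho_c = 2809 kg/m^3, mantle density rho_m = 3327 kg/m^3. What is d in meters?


rho_m - rho_c = 3327 - 2809 = 518
d = 1028 * 2809 / 518
= 2887652 / 518
= 5574.62 m

5574.62


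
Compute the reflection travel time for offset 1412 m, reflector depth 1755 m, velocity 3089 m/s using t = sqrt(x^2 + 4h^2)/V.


x^2 + 4h^2 = 1412^2 + 4*1755^2 = 1993744 + 12320100 = 14313844
sqrt(14313844) = 3783.3641
t = 3783.3641 / 3089 = 1.2248 s

1.2248


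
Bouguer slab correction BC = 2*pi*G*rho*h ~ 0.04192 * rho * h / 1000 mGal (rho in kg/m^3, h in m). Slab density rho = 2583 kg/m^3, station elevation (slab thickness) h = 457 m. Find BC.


BC = 0.04192 * rho * h / 1000
= 0.04192 * 2583 * 457 / 1000
= 49.4837 mGal

49.4837


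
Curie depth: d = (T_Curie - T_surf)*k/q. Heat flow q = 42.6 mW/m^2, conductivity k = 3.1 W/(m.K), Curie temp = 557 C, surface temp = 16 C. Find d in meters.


T_Curie - T_surf = 557 - 16 = 541 C
Convert q to W/m^2: 42.6 mW/m^2 = 0.0426 W/m^2
d = 541 * 3.1 / 0.0426 = 39368.54 m

39368.54


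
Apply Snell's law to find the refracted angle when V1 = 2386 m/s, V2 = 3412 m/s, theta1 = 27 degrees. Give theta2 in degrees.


sin(theta1) = sin(27 deg) = 0.45399
sin(theta2) = V2/V1 * sin(theta1) = 3412/2386 * 0.45399 = 0.64921
theta2 = arcsin(0.64921) = 40.4821 degrees

40.4821


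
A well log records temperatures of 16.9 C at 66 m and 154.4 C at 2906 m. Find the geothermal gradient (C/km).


dT = 154.4 - 16.9 = 137.5 C
dz = 2906 - 66 = 2840 m
gradient = dT/dz * 1000 = 137.5/2840 * 1000 = 48.4155 C/km

48.4155


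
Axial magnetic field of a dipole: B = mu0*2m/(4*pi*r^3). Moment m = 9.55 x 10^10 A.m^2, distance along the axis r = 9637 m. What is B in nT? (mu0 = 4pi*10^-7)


m = 9.55 x 10^10 = 95500000000 A.m^2
2m = 191000000000 A.m^2
r^3 = 9637^3 = 895005237853
B = (4pi*10^-7) * 191000000000 / (4*pi * 895005237853) * 1e9
= 240017.678734 / 11246967520653.48 * 1e9
= 21.3407 nT

21.3407


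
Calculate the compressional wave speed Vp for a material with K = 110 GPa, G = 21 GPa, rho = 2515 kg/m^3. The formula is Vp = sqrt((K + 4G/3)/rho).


First compute the effective modulus:
K + 4G/3 = 110e9 + 4*21e9/3 = 138000000000.0 Pa
Then divide by density:
138000000000.0 / 2515 = 54870775.3479 Pa/(kg/m^3)
Take the square root:
Vp = sqrt(54870775.3479) = 7407.48 m/s

7407.48


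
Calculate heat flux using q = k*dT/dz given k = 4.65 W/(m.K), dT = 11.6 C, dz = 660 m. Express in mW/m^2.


q = k * dT / dz * 1000
= 4.65 * 11.6 / 660 * 1000
= 0.081727 * 1000
= 81.7273 mW/m^2

81.7273


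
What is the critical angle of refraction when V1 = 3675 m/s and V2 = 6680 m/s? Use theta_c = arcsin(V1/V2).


V1/V2 = 3675/6680 = 0.55015
theta_c = arcsin(0.55015) = 33.3773 degrees

33.3773


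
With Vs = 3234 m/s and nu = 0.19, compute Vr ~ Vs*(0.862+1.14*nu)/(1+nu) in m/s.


Numerator factor = 0.862 + 1.14*0.19 = 1.0786
Denominator = 1 + 0.19 = 1.19
Vr = 3234 * 1.0786 / 1.19 = 2931.25 m/s

2931.25


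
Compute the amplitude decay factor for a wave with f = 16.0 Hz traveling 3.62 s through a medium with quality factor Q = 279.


pi*f*t/Q = pi*16.0*3.62/279 = 0.65219
A/A0 = exp(-0.65219) = 0.520904

0.520904


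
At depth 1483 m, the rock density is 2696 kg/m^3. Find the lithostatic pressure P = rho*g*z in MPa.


P = rho * g * z / 1e6
= 2696 * 9.81 * 1483 / 1e6
= 39222028.08 / 1e6
= 39.222 MPa

39.222


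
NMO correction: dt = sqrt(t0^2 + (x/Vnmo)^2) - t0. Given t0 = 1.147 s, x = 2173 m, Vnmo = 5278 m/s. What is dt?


x/Vnmo = 2173/5278 = 0.411709
(x/Vnmo)^2 = 0.169504
t0^2 = 1.315609
sqrt(1.315609 + 0.169504) = 1.218652
dt = 1.218652 - 1.147 = 0.071652

0.071652


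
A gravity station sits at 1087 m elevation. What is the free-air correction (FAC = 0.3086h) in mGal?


FAC = 0.3086 * h
= 0.3086 * 1087
= 335.4482 mGal

335.4482


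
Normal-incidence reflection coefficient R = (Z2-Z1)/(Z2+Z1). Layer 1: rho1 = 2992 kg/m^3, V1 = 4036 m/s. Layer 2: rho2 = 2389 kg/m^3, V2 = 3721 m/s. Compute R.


Z1 = 2992 * 4036 = 12075712
Z2 = 2389 * 3721 = 8889469
R = (8889469 - 12075712) / (8889469 + 12075712) = -3186243 / 20965181 = -0.152

-0.152


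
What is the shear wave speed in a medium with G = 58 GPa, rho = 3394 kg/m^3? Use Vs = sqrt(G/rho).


Convert G to Pa: G = 58e9 Pa
Compute G/rho = 58e9 / 3394 = 17088980.5539
Vs = sqrt(17088980.5539) = 4133.88 m/s

4133.88


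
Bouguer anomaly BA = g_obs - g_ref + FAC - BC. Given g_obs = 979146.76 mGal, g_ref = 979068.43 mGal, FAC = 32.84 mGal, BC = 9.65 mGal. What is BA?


BA = g_obs - g_ref + FAC - BC
= 979146.76 - 979068.43 + 32.84 - 9.65
= 101.52 mGal

101.52


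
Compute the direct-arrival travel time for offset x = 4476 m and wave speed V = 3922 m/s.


t = x / V
= 4476 / 3922
= 1.1413 s

1.1413


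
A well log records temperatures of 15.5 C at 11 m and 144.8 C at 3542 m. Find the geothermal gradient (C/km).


dT = 144.8 - 15.5 = 129.3 C
dz = 3542 - 11 = 3531 m
gradient = dT/dz * 1000 = 129.3/3531 * 1000 = 36.6185 C/km

36.6185


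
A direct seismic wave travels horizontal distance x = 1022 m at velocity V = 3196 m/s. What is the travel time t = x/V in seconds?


t = x / V
= 1022 / 3196
= 0.3198 s

0.3198


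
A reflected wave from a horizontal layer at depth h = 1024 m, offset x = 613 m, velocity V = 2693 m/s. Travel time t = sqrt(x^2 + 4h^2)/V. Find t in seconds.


x^2 + 4h^2 = 613^2 + 4*1024^2 = 375769 + 4194304 = 4570073
sqrt(4570073) = 2137.7729
t = 2137.7729 / 2693 = 0.7938 s

0.7938


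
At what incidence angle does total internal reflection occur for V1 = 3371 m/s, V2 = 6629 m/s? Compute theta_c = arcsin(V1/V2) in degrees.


V1/V2 = 3371/6629 = 0.508523
theta_c = arcsin(0.508523) = 30.5655 degrees

30.5655


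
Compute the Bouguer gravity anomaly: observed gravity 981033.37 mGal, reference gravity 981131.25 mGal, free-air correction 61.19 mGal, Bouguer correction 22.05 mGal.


BA = g_obs - g_ref + FAC - BC
= 981033.37 - 981131.25 + 61.19 - 22.05
= -58.74 mGal

-58.74


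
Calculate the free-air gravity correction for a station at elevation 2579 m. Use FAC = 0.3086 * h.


FAC = 0.3086 * h
= 0.3086 * 2579
= 795.8794 mGal

795.8794


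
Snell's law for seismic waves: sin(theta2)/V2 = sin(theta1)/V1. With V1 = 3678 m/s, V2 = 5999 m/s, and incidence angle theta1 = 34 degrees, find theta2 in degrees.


sin(theta1) = sin(34 deg) = 0.559193
sin(theta2) = V2/V1 * sin(theta1) = 5999/3678 * 0.559193 = 0.912071
theta2 = arcsin(0.912071) = 65.7932 degrees

65.7932


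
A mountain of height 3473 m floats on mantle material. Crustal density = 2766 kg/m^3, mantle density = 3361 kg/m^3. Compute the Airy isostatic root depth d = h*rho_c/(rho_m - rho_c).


rho_m - rho_c = 3361 - 2766 = 595
d = 3473 * 2766 / 595
= 9606318 / 595
= 16145.07 m

16145.07


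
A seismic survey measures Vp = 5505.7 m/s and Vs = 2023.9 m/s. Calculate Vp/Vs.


Vp/Vs = 5505.7 / 2023.9
= 2.7203

2.7203


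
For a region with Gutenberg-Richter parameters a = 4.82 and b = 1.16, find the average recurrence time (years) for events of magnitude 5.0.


log10(N) = 4.82 - 1.16*5.0 = -0.98
N = 10^-0.98 = 0.104713
T = 1/N = 1/0.104713 = 9.5499 years

9.5499


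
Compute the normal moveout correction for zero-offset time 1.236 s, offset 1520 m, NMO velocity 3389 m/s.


x/Vnmo = 1520/3389 = 0.44851
(x/Vnmo)^2 = 0.201161
t0^2 = 1.527696
sqrt(1.527696 + 0.201161) = 1.31486
dt = 1.31486 - 1.236 = 0.07886

0.07886


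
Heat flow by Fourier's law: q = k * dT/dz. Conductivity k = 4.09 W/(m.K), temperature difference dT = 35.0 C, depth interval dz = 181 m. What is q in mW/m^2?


q = k * dT / dz * 1000
= 4.09 * 35.0 / 181 * 1000
= 0.790884 * 1000
= 790.884 mW/m^2

790.884


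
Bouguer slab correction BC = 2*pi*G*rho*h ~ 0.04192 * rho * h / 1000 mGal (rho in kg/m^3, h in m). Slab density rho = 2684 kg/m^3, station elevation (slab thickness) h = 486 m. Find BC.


BC = 0.04192 * rho * h / 1000
= 0.04192 * 2684 * 486 / 1000
= 54.6815 mGal

54.6815


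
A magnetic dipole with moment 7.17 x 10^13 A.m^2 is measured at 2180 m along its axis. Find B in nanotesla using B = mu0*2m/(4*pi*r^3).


m = 7.17 x 10^13 = 71700000000000 A.m^2
2m = 143400000000000 A.m^2
r^3 = 2180^3 = 10360232000
B = (4pi*10^-7) * 143400000000000 / (4*pi * 10360232000) * 1e9
= 180201754.609911 / 130190514962.74 * 1e9
= 1384138.888 nT

1384138.888


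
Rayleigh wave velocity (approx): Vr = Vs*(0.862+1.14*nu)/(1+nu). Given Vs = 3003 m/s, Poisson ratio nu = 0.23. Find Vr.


Numerator factor = 0.862 + 1.14*0.23 = 1.1242
Denominator = 1 + 0.23 = 1.23
Vr = 3003 * 1.1242 / 1.23 = 2744.69 m/s

2744.69


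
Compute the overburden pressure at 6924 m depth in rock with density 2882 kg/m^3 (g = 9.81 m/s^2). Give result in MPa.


P = rho * g * z / 1e6
= 2882 * 9.81 * 6924 / 1e6
= 195758236.08 / 1e6
= 195.7582 MPa

195.7582


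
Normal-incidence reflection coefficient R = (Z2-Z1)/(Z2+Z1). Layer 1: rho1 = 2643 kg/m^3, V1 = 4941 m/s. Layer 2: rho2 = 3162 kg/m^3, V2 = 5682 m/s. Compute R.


Z1 = 2643 * 4941 = 13059063
Z2 = 3162 * 5682 = 17966484
R = (17966484 - 13059063) / (17966484 + 13059063) = 4907421 / 31025547 = 0.1582

0.1582


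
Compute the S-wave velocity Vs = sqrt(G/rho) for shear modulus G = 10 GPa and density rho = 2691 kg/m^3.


Convert G to Pa: G = 10e9 Pa
Compute G/rho = 10e9 / 2691 = 3716090.6726
Vs = sqrt(3716090.6726) = 1927.72 m/s

1927.72


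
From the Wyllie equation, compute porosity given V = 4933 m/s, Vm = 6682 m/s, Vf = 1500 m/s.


1/V - 1/Vm = 1/4933 - 1/6682 = 5.306e-05
1/Vf - 1/Vm = 1/1500 - 1/6682 = 0.00051701
phi = 5.306e-05 / 0.00051701 = 0.1026

0.1026


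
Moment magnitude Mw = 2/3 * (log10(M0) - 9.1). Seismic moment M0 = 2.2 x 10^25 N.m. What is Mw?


log10(M0) = log10(2.2 x 10^25) = 25.3424
Mw = 2/3 * (25.3424 - 9.1)
= 2/3 * 16.2424
= 10.83

10.83


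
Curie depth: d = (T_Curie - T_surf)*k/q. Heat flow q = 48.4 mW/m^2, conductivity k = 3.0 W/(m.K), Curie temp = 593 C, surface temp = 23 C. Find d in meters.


T_Curie - T_surf = 593 - 23 = 570 C
Convert q to W/m^2: 48.4 mW/m^2 = 0.0484 W/m^2
d = 570 * 3.0 / 0.0484 = 35330.58 m

35330.58


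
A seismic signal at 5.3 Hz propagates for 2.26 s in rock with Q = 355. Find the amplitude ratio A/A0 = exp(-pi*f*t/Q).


pi*f*t/Q = pi*5.3*2.26/355 = 0.106
A/A0 = exp(-0.106) = 0.899425

0.899425


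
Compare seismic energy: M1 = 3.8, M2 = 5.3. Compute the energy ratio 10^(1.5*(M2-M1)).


M2 - M1 = 5.3 - 3.8 = 1.5
1.5 * 1.5 = 2.25
ratio = 10^2.25 = 177.83

177.83


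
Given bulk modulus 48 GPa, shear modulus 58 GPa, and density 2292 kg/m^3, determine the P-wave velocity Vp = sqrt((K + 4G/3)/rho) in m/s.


First compute the effective modulus:
K + 4G/3 = 48e9 + 4*58e9/3 = 125333333333.33 Pa
Then divide by density:
125333333333.33 / 2292 = 54682955.2065 Pa/(kg/m^3)
Take the square root:
Vp = sqrt(54682955.2065) = 7394.79 m/s

7394.79


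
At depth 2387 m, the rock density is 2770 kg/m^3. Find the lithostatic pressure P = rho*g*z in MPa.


P = rho * g * z / 1e6
= 2770 * 9.81 * 2387 / 1e6
= 64863621.9 / 1e6
= 64.8636 MPa

64.8636


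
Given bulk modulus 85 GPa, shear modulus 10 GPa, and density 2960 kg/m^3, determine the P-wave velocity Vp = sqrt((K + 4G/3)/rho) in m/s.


First compute the effective modulus:
K + 4G/3 = 85e9 + 4*10e9/3 = 98333333333.33 Pa
Then divide by density:
98333333333.33 / 2960 = 33220720.7207 Pa/(kg/m^3)
Take the square root:
Vp = sqrt(33220720.7207) = 5763.74 m/s

5763.74


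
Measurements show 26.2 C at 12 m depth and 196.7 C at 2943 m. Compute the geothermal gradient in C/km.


dT = 196.7 - 26.2 = 170.5 C
dz = 2943 - 12 = 2931 m
gradient = dT/dz * 1000 = 170.5/2931 * 1000 = 58.1713 C/km

58.1713


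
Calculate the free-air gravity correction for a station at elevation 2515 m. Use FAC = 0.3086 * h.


FAC = 0.3086 * h
= 0.3086 * 2515
= 776.129 mGal

776.129


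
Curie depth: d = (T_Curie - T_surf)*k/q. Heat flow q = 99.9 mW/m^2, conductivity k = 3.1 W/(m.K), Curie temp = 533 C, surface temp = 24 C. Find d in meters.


T_Curie - T_surf = 533 - 24 = 509 C
Convert q to W/m^2: 99.9 mW/m^2 = 0.0999 W/m^2
d = 509 * 3.1 / 0.0999 = 15794.79 m

15794.79


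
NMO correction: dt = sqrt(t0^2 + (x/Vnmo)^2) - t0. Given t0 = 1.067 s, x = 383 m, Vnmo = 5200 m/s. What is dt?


x/Vnmo = 383/5200 = 0.073654
(x/Vnmo)^2 = 0.005425
t0^2 = 1.138489
sqrt(1.138489 + 0.005425) = 1.069539
dt = 1.069539 - 1.067 = 0.002539

0.002539


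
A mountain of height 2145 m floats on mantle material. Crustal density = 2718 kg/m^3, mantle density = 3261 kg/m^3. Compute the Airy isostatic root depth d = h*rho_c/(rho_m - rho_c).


rho_m - rho_c = 3261 - 2718 = 543
d = 2145 * 2718 / 543
= 5830110 / 543
= 10736.85 m

10736.85


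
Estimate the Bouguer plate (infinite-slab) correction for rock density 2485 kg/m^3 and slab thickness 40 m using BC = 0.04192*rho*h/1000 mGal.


BC = 0.04192 * rho * h / 1000
= 0.04192 * 2485 * 40 / 1000
= 4.1668 mGal

4.1668


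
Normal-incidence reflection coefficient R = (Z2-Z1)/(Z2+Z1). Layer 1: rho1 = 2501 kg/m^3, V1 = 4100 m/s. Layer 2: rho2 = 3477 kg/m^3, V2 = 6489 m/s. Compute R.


Z1 = 2501 * 4100 = 10254100
Z2 = 3477 * 6489 = 22562253
R = (22562253 - 10254100) / (22562253 + 10254100) = 12308153 / 32816353 = 0.3751

0.3751


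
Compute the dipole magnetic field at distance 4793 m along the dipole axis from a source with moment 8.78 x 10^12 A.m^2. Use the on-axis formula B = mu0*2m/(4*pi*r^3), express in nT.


m = 8.78 x 10^12 = 8780000000000 A.m^2
2m = 17560000000000 A.m^2
r^3 = 4793^3 = 110108865257
B = (4pi*10^-7) * 17560000000000 / (4*pi * 110108865257) * 1e9
= 22066546.798815 / 1383668808746.0 * 1e9
= 15947.853 nT

15947.853


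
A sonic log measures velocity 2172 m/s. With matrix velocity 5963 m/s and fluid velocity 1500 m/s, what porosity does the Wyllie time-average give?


1/V - 1/Vm = 1/2172 - 1/5963 = 0.0002927
1/Vf - 1/Vm = 1/1500 - 1/5963 = 0.00049897
phi = 0.0002927 / 0.00049897 = 0.5866

0.5866


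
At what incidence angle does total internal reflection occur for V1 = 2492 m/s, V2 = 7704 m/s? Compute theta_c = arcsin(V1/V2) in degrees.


V1/V2 = 2492/7704 = 0.323468
theta_c = arcsin(0.323468) = 18.8728 degrees

18.8728


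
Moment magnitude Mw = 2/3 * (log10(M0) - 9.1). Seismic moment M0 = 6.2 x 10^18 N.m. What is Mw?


log10(M0) = log10(6.2 x 10^18) = 18.7924
Mw = 2/3 * (18.7924 - 9.1)
= 2/3 * 9.6924
= 6.46

6.46


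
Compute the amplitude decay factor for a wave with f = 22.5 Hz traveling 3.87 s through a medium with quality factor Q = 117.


pi*f*t/Q = pi*22.5*3.87/117 = 2.33807
A/A0 = exp(-2.33807) = 0.096514

0.096514


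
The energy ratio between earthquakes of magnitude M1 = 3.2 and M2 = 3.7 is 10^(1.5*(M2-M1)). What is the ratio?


M2 - M1 = 3.7 - 3.2 = 0.5
1.5 * 0.5 = 0.75
ratio = 10^0.75 = 5.62

5.62


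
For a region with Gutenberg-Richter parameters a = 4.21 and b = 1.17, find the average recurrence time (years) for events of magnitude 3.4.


log10(N) = 4.21 - 1.17*3.4 = 0.232
N = 10^0.232 = 1.706082
T = 1/N = 1/1.706082 = 0.5861 years

0.5861


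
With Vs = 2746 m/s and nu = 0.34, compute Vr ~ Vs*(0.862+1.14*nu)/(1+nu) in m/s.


Numerator factor = 0.862 + 1.14*0.34 = 1.2496
Denominator = 1 + 0.34 = 1.34
Vr = 2746 * 1.2496 / 1.34 = 2560.75 m/s

2560.75


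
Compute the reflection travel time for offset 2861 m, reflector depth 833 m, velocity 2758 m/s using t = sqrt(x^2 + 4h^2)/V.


x^2 + 4h^2 = 2861^2 + 4*833^2 = 8185321 + 2775556 = 10960877
sqrt(10960877) = 3310.7215
t = 3310.7215 / 2758 = 1.2004 s

1.2004


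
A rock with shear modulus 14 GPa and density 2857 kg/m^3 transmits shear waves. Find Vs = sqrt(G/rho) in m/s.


Convert G to Pa: G = 14e9 Pa
Compute G/rho = 14e9 / 2857 = 4900245.0123
Vs = sqrt(4900245.0123) = 2213.65 m/s

2213.65


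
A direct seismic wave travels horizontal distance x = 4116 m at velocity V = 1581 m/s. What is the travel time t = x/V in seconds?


t = x / V
= 4116 / 1581
= 2.6034 s

2.6034


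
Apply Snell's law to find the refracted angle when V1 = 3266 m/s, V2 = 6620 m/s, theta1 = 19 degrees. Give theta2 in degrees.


sin(theta1) = sin(19 deg) = 0.325568
sin(theta2) = V2/V1 * sin(theta1) = 6620/3266 * 0.325568 = 0.659909
theta2 = arcsin(0.659909) = 41.2929 degrees

41.2929


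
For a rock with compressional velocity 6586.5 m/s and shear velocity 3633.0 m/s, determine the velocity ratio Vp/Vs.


Vp/Vs = 6586.5 / 3633.0
= 1.813

1.813


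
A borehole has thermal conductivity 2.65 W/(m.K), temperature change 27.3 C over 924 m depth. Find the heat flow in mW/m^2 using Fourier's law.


q = k * dT / dz * 1000
= 2.65 * 27.3 / 924 * 1000
= 0.078295 * 1000
= 78.2955 mW/m^2

78.2955


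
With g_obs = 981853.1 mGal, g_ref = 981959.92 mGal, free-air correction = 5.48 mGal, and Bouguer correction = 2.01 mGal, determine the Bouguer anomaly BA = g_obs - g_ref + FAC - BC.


BA = g_obs - g_ref + FAC - BC
= 981853.1 - 981959.92 + 5.48 - 2.01
= -103.35 mGal

-103.35


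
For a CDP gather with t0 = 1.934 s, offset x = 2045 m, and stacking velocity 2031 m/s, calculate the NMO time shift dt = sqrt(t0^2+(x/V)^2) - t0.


x/Vnmo = 2045/2031 = 1.006893
(x/Vnmo)^2 = 1.013834
t0^2 = 3.740356
sqrt(3.740356 + 1.013834) = 2.18041
dt = 2.18041 - 1.934 = 0.24641

0.24641


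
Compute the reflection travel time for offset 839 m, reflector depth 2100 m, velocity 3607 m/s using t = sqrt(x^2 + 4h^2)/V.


x^2 + 4h^2 = 839^2 + 4*2100^2 = 703921 + 17640000 = 18343921
sqrt(18343921) = 4282.9804
t = 4282.9804 / 3607 = 1.1874 s

1.1874


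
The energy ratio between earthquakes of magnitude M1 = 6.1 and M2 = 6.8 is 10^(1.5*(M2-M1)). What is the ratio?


M2 - M1 = 6.8 - 6.1 = 0.7
1.5 * 0.7 = 1.05
ratio = 10^1.05 = 11.22

11.22


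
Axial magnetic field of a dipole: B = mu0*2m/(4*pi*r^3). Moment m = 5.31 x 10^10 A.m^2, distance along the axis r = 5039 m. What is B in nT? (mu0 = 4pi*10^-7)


m = 5.31 x 10^10 = 53100000000 A.m^2
2m = 106200000000 A.m^2
r^3 = 5039^3 = 127947874319
B = (4pi*10^-7) * 106200000000 / (4*pi * 127947874319) * 1e9
= 133454.855924 / 1607840408012.0 * 1e9
= 83.0026 nT

83.0026


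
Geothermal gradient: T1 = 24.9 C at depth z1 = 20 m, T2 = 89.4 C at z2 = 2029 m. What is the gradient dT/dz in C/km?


dT = 89.4 - 24.9 = 64.5 C
dz = 2029 - 20 = 2009 m
gradient = dT/dz * 1000 = 64.5/2009 * 1000 = 32.1055 C/km

32.1055


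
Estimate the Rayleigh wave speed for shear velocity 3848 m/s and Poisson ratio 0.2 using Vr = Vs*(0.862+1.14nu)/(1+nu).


Numerator factor = 0.862 + 1.14*0.2 = 1.09
Denominator = 1 + 0.2 = 1.2
Vr = 3848 * 1.09 / 1.2 = 3495.27 m/s

3495.27


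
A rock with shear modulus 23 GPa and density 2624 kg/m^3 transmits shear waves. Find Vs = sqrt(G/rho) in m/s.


Convert G to Pa: G = 23e9 Pa
Compute G/rho = 23e9 / 2624 = 8765243.9024
Vs = sqrt(8765243.9024) = 2960.62 m/s

2960.62


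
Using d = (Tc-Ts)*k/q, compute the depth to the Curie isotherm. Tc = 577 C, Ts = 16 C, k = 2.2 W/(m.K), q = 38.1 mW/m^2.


T_Curie - T_surf = 577 - 16 = 561 C
Convert q to W/m^2: 38.1 mW/m^2 = 0.0381 W/m^2
d = 561 * 2.2 / 0.0381 = 32393.7 m

32393.7


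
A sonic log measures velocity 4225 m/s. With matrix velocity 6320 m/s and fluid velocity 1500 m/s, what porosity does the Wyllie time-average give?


1/V - 1/Vm = 1/4225 - 1/6320 = 7.846e-05
1/Vf - 1/Vm = 1/1500 - 1/6320 = 0.00050844
phi = 7.846e-05 / 0.00050844 = 0.1543

0.1543


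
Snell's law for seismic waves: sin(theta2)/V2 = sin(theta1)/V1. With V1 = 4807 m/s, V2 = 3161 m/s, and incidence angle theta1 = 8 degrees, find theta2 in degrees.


sin(theta1) = sin(8 deg) = 0.139173
sin(theta2) = V2/V1 * sin(theta1) = 3161/4807 * 0.139173 = 0.091518
theta2 = arcsin(0.091518) = 5.2509 degrees

5.2509


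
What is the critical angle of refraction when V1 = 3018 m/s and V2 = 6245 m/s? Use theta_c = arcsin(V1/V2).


V1/V2 = 3018/6245 = 0.483267
theta_c = arcsin(0.483267) = 28.899 degrees

28.899


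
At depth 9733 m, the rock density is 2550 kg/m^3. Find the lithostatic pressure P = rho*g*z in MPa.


P = rho * g * z / 1e6
= 2550 * 9.81 * 9733 / 1e6
= 243475861.5 / 1e6
= 243.4759 MPa

243.4759


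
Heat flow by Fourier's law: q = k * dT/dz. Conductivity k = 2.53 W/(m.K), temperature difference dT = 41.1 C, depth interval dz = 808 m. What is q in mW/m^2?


q = k * dT / dz * 1000
= 2.53 * 41.1 / 808 * 1000
= 0.128692 * 1000
= 128.6918 mW/m^2

128.6918


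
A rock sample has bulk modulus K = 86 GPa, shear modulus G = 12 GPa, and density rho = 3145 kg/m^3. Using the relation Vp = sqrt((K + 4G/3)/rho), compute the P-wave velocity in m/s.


First compute the effective modulus:
K + 4G/3 = 86e9 + 4*12e9/3 = 102000000000.0 Pa
Then divide by density:
102000000000.0 / 3145 = 32432432.4324 Pa/(kg/m^3)
Take the square root:
Vp = sqrt(32432432.4324) = 5694.95 m/s

5694.95


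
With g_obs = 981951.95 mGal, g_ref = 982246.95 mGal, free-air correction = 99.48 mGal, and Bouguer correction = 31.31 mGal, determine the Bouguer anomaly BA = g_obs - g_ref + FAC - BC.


BA = g_obs - g_ref + FAC - BC
= 981951.95 - 982246.95 + 99.48 - 31.31
= -226.83 mGal

-226.83


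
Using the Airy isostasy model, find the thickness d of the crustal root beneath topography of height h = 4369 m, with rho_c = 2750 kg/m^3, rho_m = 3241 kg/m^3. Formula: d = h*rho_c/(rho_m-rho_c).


rho_m - rho_c = 3241 - 2750 = 491
d = 4369 * 2750 / 491
= 12014750 / 491
= 24469.96 m

24469.96


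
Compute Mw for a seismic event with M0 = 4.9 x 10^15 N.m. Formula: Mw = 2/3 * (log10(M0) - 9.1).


log10(M0) = log10(4.9 x 10^15) = 15.6902
Mw = 2/3 * (15.6902 - 9.1)
= 2/3 * 6.5902
= 4.39

4.39


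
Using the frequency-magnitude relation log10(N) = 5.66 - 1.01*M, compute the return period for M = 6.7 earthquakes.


log10(N) = 5.66 - 1.01*6.7 = -1.107
N = 10^-1.107 = 0.078163
T = 1/N = 1/0.078163 = 12.7938 years

12.7938


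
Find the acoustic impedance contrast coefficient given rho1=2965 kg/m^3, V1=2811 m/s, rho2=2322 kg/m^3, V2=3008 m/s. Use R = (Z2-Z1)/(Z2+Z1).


Z1 = 2965 * 2811 = 8334615
Z2 = 2322 * 3008 = 6984576
R = (6984576 - 8334615) / (6984576 + 8334615) = -1350039 / 15319191 = -0.0881

-0.0881


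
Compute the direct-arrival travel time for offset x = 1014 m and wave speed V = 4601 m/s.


t = x / V
= 1014 / 4601
= 0.2204 s

0.2204


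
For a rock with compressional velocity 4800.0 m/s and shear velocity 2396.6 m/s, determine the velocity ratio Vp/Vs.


Vp/Vs = 4800.0 / 2396.6
= 2.0028

2.0028


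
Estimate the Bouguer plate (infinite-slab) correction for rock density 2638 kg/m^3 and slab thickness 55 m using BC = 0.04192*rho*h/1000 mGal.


BC = 0.04192 * rho * h / 1000
= 0.04192 * 2638 * 55 / 1000
= 6.0822 mGal

6.0822


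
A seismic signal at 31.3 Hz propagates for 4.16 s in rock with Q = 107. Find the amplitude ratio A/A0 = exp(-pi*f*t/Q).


pi*f*t/Q = pi*31.3*4.16/107 = 3.822995
A/A0 = exp(-3.822995) = 0.021862

0.021862


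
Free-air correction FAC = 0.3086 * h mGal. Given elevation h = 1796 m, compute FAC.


FAC = 0.3086 * h
= 0.3086 * 1796
= 554.2456 mGal

554.2456


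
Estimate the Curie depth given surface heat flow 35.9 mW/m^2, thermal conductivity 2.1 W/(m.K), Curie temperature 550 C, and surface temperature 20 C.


T_Curie - T_surf = 550 - 20 = 530 C
Convert q to W/m^2: 35.9 mW/m^2 = 0.0359 W/m^2
d = 530 * 2.1 / 0.0359 = 31002.79 m

31002.79


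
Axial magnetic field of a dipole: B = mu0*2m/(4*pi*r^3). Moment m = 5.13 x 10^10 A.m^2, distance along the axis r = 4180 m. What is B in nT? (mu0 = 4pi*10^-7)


m = 5.13 x 10^10 = 51300000000 A.m^2
2m = 102600000000 A.m^2
r^3 = 4180^3 = 73034632000
B = (4pi*10^-7) * 102600000000 / (4*pi * 73034632000) * 1e9
= 128930.962503 / 917780253395.34 * 1e9
= 140.4813 nT

140.4813


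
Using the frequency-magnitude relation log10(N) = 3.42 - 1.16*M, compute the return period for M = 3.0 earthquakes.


log10(N) = 3.42 - 1.16*3.0 = -0.06
N = 10^-0.06 = 0.870964
T = 1/N = 1/0.870964 = 1.1482 years

1.1482


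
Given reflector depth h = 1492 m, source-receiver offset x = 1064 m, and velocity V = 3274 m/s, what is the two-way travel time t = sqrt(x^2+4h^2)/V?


x^2 + 4h^2 = 1064^2 + 4*1492^2 = 1132096 + 8904256 = 10036352
sqrt(10036352) = 3168.0202
t = 3168.0202 / 3274 = 0.9676 s

0.9676


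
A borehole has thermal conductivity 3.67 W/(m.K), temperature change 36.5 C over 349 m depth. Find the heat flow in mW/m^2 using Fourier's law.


q = k * dT / dz * 1000
= 3.67 * 36.5 / 349 * 1000
= 0.383825 * 1000
= 383.8252 mW/m^2

383.8252


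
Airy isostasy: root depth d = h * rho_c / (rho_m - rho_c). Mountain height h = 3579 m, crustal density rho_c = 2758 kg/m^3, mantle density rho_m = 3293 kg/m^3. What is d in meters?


rho_m - rho_c = 3293 - 2758 = 535
d = 3579 * 2758 / 535
= 9870882 / 535
= 18450.25 m

18450.25


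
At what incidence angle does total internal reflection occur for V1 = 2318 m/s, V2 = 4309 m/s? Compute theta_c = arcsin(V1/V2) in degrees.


V1/V2 = 2318/4309 = 0.537944
theta_c = arcsin(0.537944) = 32.5438 degrees

32.5438


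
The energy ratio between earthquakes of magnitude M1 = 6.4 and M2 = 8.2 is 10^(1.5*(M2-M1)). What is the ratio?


M2 - M1 = 8.2 - 6.4 = 1.8
1.5 * 1.8 = 2.7
ratio = 10^2.7 = 501.19

501.19


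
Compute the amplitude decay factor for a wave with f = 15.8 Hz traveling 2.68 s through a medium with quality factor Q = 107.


pi*f*t/Q = pi*15.8*2.68/107 = 1.243249
A/A0 = exp(-1.243249) = 0.288446

0.288446


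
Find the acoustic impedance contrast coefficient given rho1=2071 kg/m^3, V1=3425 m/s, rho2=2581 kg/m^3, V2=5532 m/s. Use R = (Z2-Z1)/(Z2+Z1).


Z1 = 2071 * 3425 = 7093175
Z2 = 2581 * 5532 = 14278092
R = (14278092 - 7093175) / (14278092 + 7093175) = 7184917 / 21371267 = 0.3362

0.3362
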